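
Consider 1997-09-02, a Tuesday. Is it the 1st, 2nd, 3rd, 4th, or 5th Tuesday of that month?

1st

Day 2 falls in week ⌈2/7⌉ of the month.
Days 1–7 hold the 1st Tuesday, 8–14 the 2nd, 15–21 the 3rd, 22–28 the 4th, 29–31 the 5th.
2 is in the range for the 1st.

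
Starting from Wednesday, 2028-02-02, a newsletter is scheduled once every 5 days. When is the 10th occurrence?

2028-03-18

The 10th occurrence is 9 intervals after the first: 9 × 5 = 45 days after 2028-02-02.
February has 29 days — 27 days to the end of February leaves 18.
18 days into March → 2028-03-18.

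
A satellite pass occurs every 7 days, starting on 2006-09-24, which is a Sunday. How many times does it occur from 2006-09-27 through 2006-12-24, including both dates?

Occurrences land 7·i days after 2006-09-24 for i = 0, 1, 2, …
2006-09-27 is 3 days after the start; 3 ÷ 7 = 0 remainder 3; since the remainder is 3, round up to i = 1. First occurrence in the window: #2 on 2006-10-01 (1×7 = 7 days in).
2006-12-24 is 91 days after the start; 91 ÷ 7 = 13 remainder 0. Last occurrence in the window: #14 on 2006-12-24.
Occurrences #2 through #14: 13 in total.

13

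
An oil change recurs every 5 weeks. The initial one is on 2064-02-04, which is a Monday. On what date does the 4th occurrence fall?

The 4th occurrence is 3 intervals after the first: 3 × 35 = 105 days after 2064-02-04.
February has 29 days — 25 days to the end of February leaves 80.
March has 31 days (49 left).
April has 30 days (19 left).
19 days into May → 2064-05-19.

2064-05-19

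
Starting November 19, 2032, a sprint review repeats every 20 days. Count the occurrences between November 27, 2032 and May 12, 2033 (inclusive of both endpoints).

8

Occurrences land 20·i days after November 19, 2032 for i = 0, 1, 2, …
November 27, 2032 is 8 days after the start; 8 ÷ 20 = 0 remainder 8; since the remainder is 8, round up to i = 1. First occurrence in the window: #2 on December 9, 2032 (1×20 = 20 days in).
May 12, 2033 is 174 days after the start; 174 ÷ 20 = 8 remainder 14. Last occurrence in the window: #9 on April 28, 2033.
Occurrences #2 through #9: 8 in total.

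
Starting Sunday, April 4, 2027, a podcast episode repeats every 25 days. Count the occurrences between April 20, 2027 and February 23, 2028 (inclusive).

Occurrences land 25·i days after April 4, 2027 for i = 0, 1, 2, …
April 20, 2027 is 16 days after the start; 16 ÷ 25 = 0 remainder 16; since the remainder is 16, round up to i = 1. First occurrence in the window: #2 on April 29, 2027 (1×25 = 25 days in).
February 23, 2028 is 325 days after the start; 325 ÷ 25 = 13 remainder 0. Last occurrence in the window: #14 on February 23, 2028.
Occurrences #2 through #14: 13 in total.

13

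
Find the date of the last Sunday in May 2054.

May 31, 2054

The first Sunday of May 2054 is May 3.
May 2054 has 31 days. Adding weeks: 3, 10, 17, 24, 31 — the last one ≤ 31 is the 31st.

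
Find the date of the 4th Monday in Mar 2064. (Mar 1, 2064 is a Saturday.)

Mar 24, 2064

Mar 2064 begins on a Saturday, so the first Monday is Mar 3 (2 days later).
The 4th Monday is 3 weeks later: 3 + 21 = 24.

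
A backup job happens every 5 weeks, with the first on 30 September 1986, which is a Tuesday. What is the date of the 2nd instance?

The 2nd occurrence is 1 interval after the first: 1 × 35 = 35 days after 30 September 1986.
September has 30 days — 0 days to the end of September leaves 35.
October has 31 days (4 left).
4 days into November → 4 November 1986.

4 November 1986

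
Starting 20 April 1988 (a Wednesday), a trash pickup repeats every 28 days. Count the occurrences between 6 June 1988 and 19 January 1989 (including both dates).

8

Occurrences land 28·i days after 20 April 1988 for i = 0, 1, 2, …
6 June 1988 is 47 days after the start; 47 ÷ 28 = 1 remainder 19; since the remainder is 19, round up to i = 2. First occurrence in the window: #3 on 15 June 1988 (2×28 = 56 days in).
19 January 1989 is 274 days after the start; 274 ÷ 28 = 9 remainder 22. Last occurrence in the window: #10 on 28 December 1988.
Occurrences #3 through #10: 8 in total.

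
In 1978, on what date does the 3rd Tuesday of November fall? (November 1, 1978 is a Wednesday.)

November 1978 begins on a Wednesday, so the first Tuesday is November 7 (6 days later).
The 3rd Tuesday is 2 weeks later: 7 + 14 = 21.

21 November 1978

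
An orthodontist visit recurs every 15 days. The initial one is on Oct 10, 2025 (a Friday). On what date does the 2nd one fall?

Oct 25, 2025

The 2nd occurrence is 1 interval after the first: 1 × 15 = 15 days after Oct 10, 2025.
15 days later is Oct 25, 2025.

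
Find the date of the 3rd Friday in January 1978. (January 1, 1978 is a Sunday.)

January 1978 begins on a Sunday, so the first Friday is January 6 (5 days later).
The 3rd Friday is 2 weeks later: 6 + 14 = 20.

20 January 1978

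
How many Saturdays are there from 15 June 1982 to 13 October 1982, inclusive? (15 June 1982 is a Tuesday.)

17

15 June 1982 is a Tuesday; the first Saturday on or after it is 19 June 1982 (4 days later).
From 19 June 1982 to 13 October 1982: 11 + 31 + 31 + 30 + 13 = 116 days (rest of June, July, August, September, October).
116 ÷ 7 = 16 full weeks with remainder 4, so 16 more Saturdays after the first → 17.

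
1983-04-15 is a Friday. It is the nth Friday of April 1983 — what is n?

3rd

Day 15 falls in week ⌈15/7⌉ of the month.
Days 1–7 hold the 1st Friday, 8–14 the 2nd, 15–21 the 3rd, 22–28 the 4th, 29–31 the 5th.
15 is in the range for the 3rd.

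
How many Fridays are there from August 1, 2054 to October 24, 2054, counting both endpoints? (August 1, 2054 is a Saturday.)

August 1, 2054 is a Saturday; the first Friday on or after it is August 7, 2054 (6 days later).
From August 7, 2054 to October 24, 2054: 24 + 30 + 24 = 78 days (rest of August, September, October).
78 ÷ 7 = 11 full weeks with remainder 1, so 11 more Fridays after the first → 12.

12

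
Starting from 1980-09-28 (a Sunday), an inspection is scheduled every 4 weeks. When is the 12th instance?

The 12th occurrence is 11 intervals after the first: 11 × 28 = 308 days after 1980-09-28.
September has 30 days — 2 days to the end of September leaves 306.
October has 31 days (275 left).
November has 30 days (245 left).
December has 31 days (214 left).
January has 31 days (183 left).
February has 28 days (155 left).
March has 31 days (124 left).
April has 30 days (94 left).
May has 31 days (63 left).
June has 30 days (33 left).
July has 31 days (2 left).
2 days into August → 1981-08-02.

1981-08-02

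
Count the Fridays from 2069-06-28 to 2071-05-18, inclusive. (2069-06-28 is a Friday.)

99

2069-06-28 is a Friday; the first Friday on or after it is 2069-06-28.
From 2069-06-28 to 2071-05-18: 186 + 365 + 138 = 689 days (rest of 2069, 2070, to 2071-05-18 in 2071).
689 ÷ 7 = 98 full weeks with remainder 3, so 98 more Fridays after the first → 99.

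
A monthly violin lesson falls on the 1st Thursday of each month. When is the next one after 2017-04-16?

April 2017 starts on a Saturday, so its 1st Thursday is 2017-04-06 (5 days in).
That is not after 2017-04-16, so look at May 2017.
May 2017 starts on a Monday, so its 1st Thursday is 2017-05-04 (3 days in).

2017-05-04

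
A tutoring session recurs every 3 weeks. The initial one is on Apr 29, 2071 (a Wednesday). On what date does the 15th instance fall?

Feb 17, 2072

The 15th occurrence is 14 intervals after the first: 14 × 21 = 294 days after Apr 29, 2071.
Apr has 30 days — 1 day to the end of Apr leaves 293.
May has 31 days (262 left).
Jun has 30 days (232 left).
Jul has 31 days (201 left).
Aug has 31 days (170 left).
Sep has 30 days (140 left).
Oct has 31 days (109 left).
Nov has 30 days (79 left).
Dec has 31 days (48 left).
Jan has 31 days (17 left).
17 days into Feb → Feb 17, 2072.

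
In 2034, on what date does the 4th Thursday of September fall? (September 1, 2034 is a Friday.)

2034-09-28

September 2034 begins on a Friday, so the first Thursday is September 7 (6 days later).
The 4th Thursday is 3 weeks later: 7 + 21 = 28.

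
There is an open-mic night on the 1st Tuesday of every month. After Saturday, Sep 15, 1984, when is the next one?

Oct 2, 1984

Sep 1984 starts on a Saturday, so its 1st Tuesday is Sep 4, 1984 (3 days in).
That is not after Sep 15, 1984, so look at Oct 1984.
Oct 1984 starts on a Monday, so its 1st Tuesday is Oct 2, 1984 (1 day in).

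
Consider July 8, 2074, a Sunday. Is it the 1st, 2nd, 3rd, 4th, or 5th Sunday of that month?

2nd

Day 8 falls in week ⌈8/7⌉ of the month.
Days 1–7 hold the 1st Sunday, 8–14 the 2nd, 15–21 the 3rd, 22–28 the 4th, 29–31 the 5th.
8 is in the range for the 2nd.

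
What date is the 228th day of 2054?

January has 31 days (228 − 31 = 197 remain).
February has 28 days (197 − 28 = 169 remain).
March has 31 days (169 − 31 = 138 remain).
April has 30 days (138 − 30 = 108 remain).
May has 31 days (108 − 31 = 77 remain).
June has 30 days (77 − 30 = 47 remain).
July has 31 days (47 − 31 = 16 remain).
16 into August → August 16.

August 16, 2054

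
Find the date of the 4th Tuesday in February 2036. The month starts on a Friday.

2036-02-26

February 2036 begins on a Friday, so the first Tuesday is February 5 (4 days later).
The 4th Tuesday is 3 weeks later: 5 + 21 = 26.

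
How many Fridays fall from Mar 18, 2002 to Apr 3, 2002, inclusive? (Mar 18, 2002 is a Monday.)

Mar 18, 2002 is a Monday; the first Friday on or after it is Mar 22, 2002 (4 days later).
From Mar 22, 2002 to Apr 3, 2002: 9 + 3 = 12 days (rest of Mar, Apr).
12 ÷ 7 = 1 full weeks with remainder 5, so 1 more Fridays after the first → 2.

2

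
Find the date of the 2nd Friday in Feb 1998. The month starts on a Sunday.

Feb 1998 begins on a Sunday, so the first Friday is Feb 6 (5 days later).
The 2nd Friday is 1 weeks later: 6 + 7 = 13.

Feb 13, 1998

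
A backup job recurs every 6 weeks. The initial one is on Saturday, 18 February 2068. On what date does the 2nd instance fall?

The 2nd occurrence is 1 interval after the first: 1 × 42 = 42 days after 18 February 2068.
February has 29 days — 11 days to the end of February leaves 31.
31 days into March → 31 March 2068.

31 March 2068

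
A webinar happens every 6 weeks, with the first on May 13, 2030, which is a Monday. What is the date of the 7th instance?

January 20, 2031

The 7th occurrence is 6 intervals after the first: 6 × 42 = 252 days after May 13, 2030.
May has 31 days — 18 days to the end of May leaves 234.
June has 30 days (204 left).
July has 31 days (173 left).
August has 31 days (142 left).
September has 30 days (112 left).
October has 31 days (81 left).
November has 30 days (51 left).
December has 31 days (20 left).
20 days into January → January 20, 2031.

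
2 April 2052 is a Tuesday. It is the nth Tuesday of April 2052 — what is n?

1st

Day 2 falls in week ⌈2/7⌉ of the month.
Days 1–7 hold the 1st Tuesday, 8–14 the 2nd, 15–21 the 3rd, 22–28 the 4th, 29–31 the 5th.
2 is in the range for the 1st.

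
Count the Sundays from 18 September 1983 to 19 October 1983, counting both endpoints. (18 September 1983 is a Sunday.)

5

18 September 1983 is a Sunday; the first Sunday on or after it is 18 September 1983.
From 18 September 1983 to 19 October 1983: 12 + 19 = 31 days (rest of September, October).
31 ÷ 7 = 4 full weeks with remainder 3, so 4 more Sundays after the first → 5.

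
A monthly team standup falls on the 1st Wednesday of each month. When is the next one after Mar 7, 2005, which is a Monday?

Mar 2005 starts on a Tuesday, so its 1st Wednesday is Mar 2, 2005 (1 day in).
That is not after Mar 7, 2005, so look at Apr 2005.
Apr 2005 starts on a Friday, so its 1st Wednesday is Apr 6, 2005 (5 days in).

Apr 6, 2005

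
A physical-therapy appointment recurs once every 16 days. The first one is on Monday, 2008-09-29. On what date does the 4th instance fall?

2008-11-16

The 4th occurrence is 3 intervals after the first: 3 × 16 = 48 days after 2008-09-29.
September has 30 days — 1 day to the end of September leaves 47.
October has 31 days (16 left).
16 days into November → 2008-11-16.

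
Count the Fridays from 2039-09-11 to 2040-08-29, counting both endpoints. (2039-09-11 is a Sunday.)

2039-09-11 is a Sunday; the first Friday on or after it is 2039-09-16 (5 days later).
From 2039-09-16 to 2040-08-29: 106 + 242 = 348 days (rest of 2039, to 2040-08-29 in 2040).
348 ÷ 7 = 49 full weeks with remainder 5, so 49 more Fridays after the first → 50.

50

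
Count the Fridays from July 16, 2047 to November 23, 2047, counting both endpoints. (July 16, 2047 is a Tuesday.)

July 16, 2047 is a Tuesday; the first Friday on or after it is July 19, 2047 (3 days later).
From July 19, 2047 to November 23, 2047: 12 + 31 + 30 + 31 + 23 = 127 days (rest of July, August, September, October, November).
127 ÷ 7 = 18 full weeks with remainder 1, so 18 more Fridays after the first → 19.

19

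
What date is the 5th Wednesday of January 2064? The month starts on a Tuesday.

30 January 2064

January 2064 begins on a Tuesday, so the first Wednesday is January 2 (1 day later).
The 5th Wednesday is 4 weeks later: 2 + 28 = 30.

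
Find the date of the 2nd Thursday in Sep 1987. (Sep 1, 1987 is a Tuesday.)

Sep 10, 1987

Sep 1987 begins on a Tuesday, so the first Thursday is Sep 3 (2 days later).
The 2nd Thursday is 1 weeks later: 3 + 7 = 10.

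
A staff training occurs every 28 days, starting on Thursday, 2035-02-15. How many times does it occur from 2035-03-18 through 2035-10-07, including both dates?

Occurrences land 28·i days after 2035-02-15 for i = 0, 1, 2, …
2035-03-18 is 31 days after the start; 31 ÷ 28 = 1 remainder 3; since the remainder is 3, round up to i = 2. First occurrence in the window: #3 on 2035-04-12 (2×28 = 56 days in).
2035-10-07 is 234 days after the start; 234 ÷ 28 = 8 remainder 10. Last occurrence in the window: #9 on 2035-09-27.
Occurrences #3 through #9: 7 in total.

7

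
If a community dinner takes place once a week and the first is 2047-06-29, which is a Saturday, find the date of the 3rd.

2047-07-13

The 3rd occurrence is 2 intervals after the first: 2 × 7 = 14 days after 2047-06-29.
June has 30 days — 1 day to the end of June leaves 13.
13 days into July → 2047-07-13.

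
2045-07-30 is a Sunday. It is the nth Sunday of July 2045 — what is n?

5th

Day 30 falls in week ⌈30/7⌉ of the month.
Days 1–7 hold the 1st Sunday, 8–14 the 2nd, 15–21 the 3rd, 22–28 the 4th, 29–31 the 5th.
30 is in the range for the 5th.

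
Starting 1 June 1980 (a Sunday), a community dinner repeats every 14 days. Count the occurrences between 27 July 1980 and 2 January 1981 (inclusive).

12

Occurrences land 14·i days after 1 June 1980 for i = 0, 1, 2, …
27 July 1980 is 56 days after the start; 56 ÷ 14 = 4 remainder 0. First occurrence in the window: #5 on 27 July 1980 (4×14 = 56 days in).
2 January 1981 is 215 days after the start; 215 ÷ 14 = 15 remainder 5. Last occurrence in the window: #16 on 28 December 1980.
Occurrences #5 through #16: 12 in total.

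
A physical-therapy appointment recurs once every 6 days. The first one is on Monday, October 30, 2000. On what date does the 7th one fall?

The 7th occurrence is 6 intervals after the first: 6 × 6 = 36 days after October 30, 2000.
October has 31 days — 1 day to the end of October leaves 35.
November has 30 days (5 left).
5 days into December → December 5, 2000.

December 5, 2000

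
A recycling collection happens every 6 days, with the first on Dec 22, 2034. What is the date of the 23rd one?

May 3, 2035

The 23rd occurrence is 22 intervals after the first: 22 × 6 = 132 days after Dec 22, 2034.
Dec has 31 days — 9 days to the end of Dec leaves 123.
Jan has 31 days (92 left).
Feb has 28 days (64 left).
Mar has 31 days (33 left).
Apr has 30 days (3 left).
3 days into May → May 3, 2035.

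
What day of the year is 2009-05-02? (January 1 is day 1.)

Days in months before May: 31 + 28 + 31 + 30 = 120.
Plus 2 days into May → day 122.

122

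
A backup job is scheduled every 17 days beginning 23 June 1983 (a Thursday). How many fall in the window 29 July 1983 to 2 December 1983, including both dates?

7

Occurrences land 17·i days after 23 June 1983 for i = 0, 1, 2, …
29 July 1983 is 36 days after the start; 36 ÷ 17 = 2 remainder 2; since the remainder is 2, round up to i = 3. First occurrence in the window: #4 on 13 August 1983 (3×17 = 51 days in).
2 December 1983 is 162 days after the start; 162 ÷ 17 = 9 remainder 9. Last occurrence in the window: #10 on 23 November 1983.
Occurrences #4 through #10: 7 in total.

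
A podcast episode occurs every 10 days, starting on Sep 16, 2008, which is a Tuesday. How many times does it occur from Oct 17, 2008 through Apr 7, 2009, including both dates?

Occurrences land 10·i days after Sep 16, 2008 for i = 0, 1, 2, …
Oct 17, 2008 is 31 days after the start; 31 ÷ 10 = 3 remainder 1; since the remainder is 1, round up to i = 4. First occurrence in the window: #5 on Oct 26, 2008 (4×10 = 40 days in).
Apr 7, 2009 is 203 days after the start; 203 ÷ 10 = 20 remainder 3. Last occurrence in the window: #21 on Apr 4, 2009.
Occurrences #5 through #21: 17 in total.

17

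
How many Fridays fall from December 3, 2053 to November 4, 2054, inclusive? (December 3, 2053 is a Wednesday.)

48

December 3, 2053 is a Wednesday; the first Friday on or after it is December 5, 2053 (2 days later).
From December 5, 2053 to November 4, 2054: 26 + 308 = 334 days (rest of 2053, to November 4, 2054 in 2054).
334 ÷ 7 = 47 full weeks with remainder 5, so 47 more Fridays after the first → 48.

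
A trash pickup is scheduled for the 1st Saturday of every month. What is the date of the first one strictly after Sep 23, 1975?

Sep 1975 starts on a Monday, so its 1st Saturday is Sep 6, 1975 (5 days in).
That is not after Sep 23, 1975, so look at Oct 1975.
Oct 1975 starts on a Wednesday, so its 1st Saturday is Oct 4, 1975 (3 days in).

Oct 4, 1975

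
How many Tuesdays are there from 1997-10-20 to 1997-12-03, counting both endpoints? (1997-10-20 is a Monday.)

7

1997-10-20 is a Monday; the first Tuesday on or after it is 1997-10-21 (1 day later).
From 1997-10-21 to 1997-12-03: 10 + 30 + 3 = 43 days (rest of October, November, December).
43 ÷ 7 = 6 full weeks with remainder 1, so 6 more Tuesdays after the first → 7.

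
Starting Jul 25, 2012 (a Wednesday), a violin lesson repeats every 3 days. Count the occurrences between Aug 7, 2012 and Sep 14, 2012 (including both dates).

13

Occurrences land 3·i days after Jul 25, 2012 for i = 0, 1, 2, …
Aug 7, 2012 is 13 days after the start; 13 ÷ 3 = 4 remainder 1; since the remainder is 1, round up to i = 5. First occurrence in the window: #6 on Aug 9, 2012 (5×3 = 15 days in).
Sep 14, 2012 is 51 days after the start; 51 ÷ 3 = 17 remainder 0. Last occurrence in the window: #18 on Sep 14, 2012.
Occurrences #6 through #18: 13 in total.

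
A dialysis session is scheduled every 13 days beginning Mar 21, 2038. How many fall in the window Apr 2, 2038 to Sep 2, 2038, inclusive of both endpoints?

12

Occurrences land 13·i days after Mar 21, 2038 for i = 0, 1, 2, …
Apr 2, 2038 is 12 days after the start; 12 ÷ 13 = 0 remainder 12; since the remainder is 12, round up to i = 1. First occurrence in the window: #2 on Apr 3, 2038 (1×13 = 13 days in).
Sep 2, 2038 is 165 days after the start; 165 ÷ 13 = 12 remainder 9. Last occurrence in the window: #13 on Aug 24, 2038.
Occurrences #2 through #13: 12 in total.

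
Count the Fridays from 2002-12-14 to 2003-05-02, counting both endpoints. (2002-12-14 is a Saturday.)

2002-12-14 is a Saturday; the first Friday on or after it is 2002-12-20 (6 days later).
From 2002-12-20 to 2003-05-02: 11 + 31 + 28 + 31 + 30 + 2 = 133 days (rest of December, January, February, March, April, May).
133 ÷ 7 = 19 full weeks with remainder 0, so 19 more Fridays after the first → 20.

20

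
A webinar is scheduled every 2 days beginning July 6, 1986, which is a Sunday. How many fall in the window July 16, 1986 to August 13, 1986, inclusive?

Occurrences land 2·i days after July 6, 1986 for i = 0, 1, 2, …
July 16, 1986 is 10 days after the start; 10 ÷ 2 = 5 remainder 0. First occurrence in the window: #6 on July 16, 1986 (5×2 = 10 days in).
August 13, 1986 is 38 days after the start; 38 ÷ 2 = 19 remainder 0. Last occurrence in the window: #20 on August 13, 1986.
Occurrences #6 through #20: 15 in total.

15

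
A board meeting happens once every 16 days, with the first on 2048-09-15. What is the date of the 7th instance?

2048-12-20

The 7th occurrence is 6 intervals after the first: 6 × 16 = 96 days after 2048-09-15.
September has 30 days — 15 days to the end of September leaves 81.
October has 31 days (50 left).
November has 30 days (20 left).
20 days into December → 2048-12-20.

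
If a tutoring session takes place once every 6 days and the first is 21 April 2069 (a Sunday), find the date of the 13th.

2 July 2069

The 13th occurrence is 12 intervals after the first: 12 × 6 = 72 days after 21 April 2069.
April has 30 days — 9 days to the end of April leaves 63.
May has 31 days (32 left).
June has 30 days (2 left).
2 days into July → 2 July 2069.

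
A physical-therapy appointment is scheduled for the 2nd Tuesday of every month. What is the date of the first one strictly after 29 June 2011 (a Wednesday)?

12 July 2011

June 2011 starts on a Wednesday; its first Tuesday is the 7th, so the 2nd Tuesday is the 14th — 14 June 2011.
That is not after 29 June 2011, so look at July 2011.
July 2011 starts on a Friday; its first Tuesday is the 5th, so the 2nd Tuesday is the 12th — 12 July 2011.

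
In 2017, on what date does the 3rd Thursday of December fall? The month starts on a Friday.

December 21, 2017

December 2017 begins on a Friday, so the first Thursday is December 7 (6 days later).
The 3rd Thursday is 2 weeks later: 7 + 14 = 21.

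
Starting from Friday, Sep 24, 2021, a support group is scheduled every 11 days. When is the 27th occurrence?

The 27th occurrence is 26 intervals after the first: 26 × 11 = 286 days after Sep 24, 2021.
Sep has 30 days — 6 days to the end of Sep leaves 280.
Oct has 31 days (249 left).
Nov has 30 days (219 left).
Dec has 31 days (188 left).
Jan has 31 days (157 left).
Feb has 28 days (129 left).
Mar has 31 days (98 left).
Apr has 30 days (68 left).
May has 31 days (37 left).
Jun has 30 days (7 left).
7 days into Jul → Jul 7, 2022.

Jul 7, 2022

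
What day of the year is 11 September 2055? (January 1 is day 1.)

Days in months before September: 31 + 28 + 31 + 30 + 31 + 30 + 31 + 31 = 243.
Plus 11 days into September → day 254.

254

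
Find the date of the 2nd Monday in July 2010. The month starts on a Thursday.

2010-07-12

July 2010 begins on a Thursday, so the first Monday is July 5 (4 days later).
The 2nd Monday is 1 weeks later: 5 + 7 = 12.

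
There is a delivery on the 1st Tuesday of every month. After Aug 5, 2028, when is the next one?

Aug 2028 starts on a Tuesday, so its 1st Tuesday is Aug 1, 2028.
That is not after Aug 5, 2028, so look at Sep 2028.
Sep 2028 starts on a Friday, so its 1st Tuesday is Sep 5, 2028 (4 days in).

Sep 5, 2028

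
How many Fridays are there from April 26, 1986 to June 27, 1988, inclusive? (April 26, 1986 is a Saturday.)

113

April 26, 1986 is a Saturday; the first Friday on or after it is May 2, 1986 (6 days later).
From May 2, 1986 to June 27, 1988: 243 + 365 + 179 = 787 days (rest of 1986, 1987, to June 27, 1988 in 1988).
787 ÷ 7 = 112 full weeks with remainder 3, so 112 more Fridays after the first → 113.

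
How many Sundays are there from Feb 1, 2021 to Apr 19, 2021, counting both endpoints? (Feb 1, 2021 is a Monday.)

Feb 1, 2021 is a Monday; the first Sunday on or after it is Feb 7, 2021 (6 days later).
From Feb 7, 2021 to Apr 19, 2021: 21 + 31 + 19 = 71 days (rest of Feb, Mar, Apr).
71 ÷ 7 = 10 full weeks with remainder 1, so 10 more Sundays after the first → 11.

11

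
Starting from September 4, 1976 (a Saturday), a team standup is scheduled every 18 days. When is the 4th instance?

The 4th occurrence is 3 intervals after the first: 3 × 18 = 54 days after September 4, 1976.
September has 30 days — 26 days to the end of September leaves 28.
28 days into October → October 28, 1976.

October 28, 1976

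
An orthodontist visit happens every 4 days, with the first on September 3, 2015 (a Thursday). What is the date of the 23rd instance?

November 30, 2015

The 23rd occurrence is 22 intervals after the first: 22 × 4 = 88 days after September 3, 2015.
September has 30 days — 27 days to the end of September leaves 61.
October has 31 days (30 left).
30 days into November → November 30, 2015.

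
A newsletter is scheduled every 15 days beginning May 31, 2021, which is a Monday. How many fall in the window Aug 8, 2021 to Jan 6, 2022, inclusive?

10

Occurrences land 15·i days after May 31, 2021 for i = 0, 1, 2, …
Aug 8, 2021 is 69 days after the start; 69 ÷ 15 = 4 remainder 9; since the remainder is 9, round up to i = 5. First occurrence in the window: #6 on Aug 14, 2021 (5×15 = 75 days in).
Jan 6, 2022 is 220 days after the start; 220 ÷ 15 = 14 remainder 10. Last occurrence in the window: #15 on Dec 27, 2021.
Occurrences #6 through #15: 10 in total.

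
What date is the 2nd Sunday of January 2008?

13 January 2008

January 2008 begins on a Tuesday, so the first Sunday is January 6 (5 days later).
The 2nd Sunday is 1 weeks later: 6 + 7 = 13.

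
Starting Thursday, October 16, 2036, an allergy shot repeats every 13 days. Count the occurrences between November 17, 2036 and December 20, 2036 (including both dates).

3

Occurrences land 13·i days after October 16, 2036 for i = 0, 1, 2, …
November 17, 2036 is 32 days after the start; 32 ÷ 13 = 2 remainder 6; since the remainder is 6, round up to i = 3. First occurrence in the window: #4 on November 24, 2036 (3×13 = 39 days in).
December 20, 2036 is 65 days after the start; 65 ÷ 13 = 5 remainder 0. Last occurrence in the window: #6 on December 20, 2036.
Occurrences #4 through #6: 3 in total.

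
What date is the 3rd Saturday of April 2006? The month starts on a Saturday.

April 15, 2006

April 2006 begins on a Saturday, so the first Saturday is April 1.
The 3rd Saturday is 2 weeks later: 1 + 14 = 15.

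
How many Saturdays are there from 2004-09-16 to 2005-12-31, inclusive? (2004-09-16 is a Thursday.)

68

2004-09-16 is a Thursday; the first Saturday on or after it is 2004-09-18 (2 days later).
From 2004-09-18 to 2005-12-31: 104 + 365 = 469 days (rest of 2004, to 2005-12-31 in 2005).
469 ÷ 7 = 67 full weeks with remainder 0, so 67 more Saturdays after the first → 68.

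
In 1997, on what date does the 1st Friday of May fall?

May 1997 begins on a Thursday, so the first Friday is May 2 (1 day later).

1997-05-02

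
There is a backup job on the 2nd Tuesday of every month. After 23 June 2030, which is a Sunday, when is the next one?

9 July 2030

June 2030 starts on a Saturday; its first Tuesday is the 4th, so the 2nd Tuesday is the 11th — 11 June 2030.
That is not after 23 June 2030, so look at July 2030.
July 2030 starts on a Monday; its first Tuesday is the 2nd, so the 2nd Tuesday is the 9th — 9 July 2030.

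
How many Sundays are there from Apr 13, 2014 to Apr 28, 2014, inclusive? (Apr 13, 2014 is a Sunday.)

Apr 13, 2014 is a Sunday; the first Sunday on or after it is Apr 13, 2014.
From Apr 13, 2014 to Apr 28, 2014 is 28 − 13 = 15 days.
15 ÷ 7 = 2 full weeks with remainder 1, so 2 more Sundays after the first → 3.

3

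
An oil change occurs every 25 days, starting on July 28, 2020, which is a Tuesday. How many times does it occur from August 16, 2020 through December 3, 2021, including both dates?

19

Occurrences land 25·i days after July 28, 2020 for i = 0, 1, 2, …
August 16, 2020 is 19 days after the start; 19 ÷ 25 = 0 remainder 19; since the remainder is 19, round up to i = 1. First occurrence in the window: #2 on August 22, 2020 (1×25 = 25 days in).
December 3, 2021 is 493 days after the start; 493 ÷ 25 = 19 remainder 18. Last occurrence in the window: #20 on November 15, 2021.
Occurrences #2 through #20: 19 in total.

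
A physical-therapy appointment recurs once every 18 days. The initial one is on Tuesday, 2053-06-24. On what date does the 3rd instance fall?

2053-07-30

The 3rd occurrence is 2 intervals after the first: 2 × 18 = 36 days after 2053-06-24.
June has 30 days — 6 days to the end of June leaves 30.
30 days into July → 2053-07-30.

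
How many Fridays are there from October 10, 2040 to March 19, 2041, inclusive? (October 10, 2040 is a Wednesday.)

October 10, 2040 is a Wednesday; the first Friday on or after it is October 12, 2040 (2 days later).
From October 12, 2040 to March 19, 2041: 19 + 30 + 31 + 31 + 28 + 19 = 158 days (rest of October, November, December, January, February, March).
158 ÷ 7 = 22 full weeks with remainder 4, so 22 more Fridays after the first → 23.

23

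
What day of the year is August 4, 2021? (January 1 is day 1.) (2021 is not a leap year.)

216

Days in months before August: 31 + 28 + 31 + 30 + 31 + 30 + 31 = 212.
Plus 4 days into August → day 216.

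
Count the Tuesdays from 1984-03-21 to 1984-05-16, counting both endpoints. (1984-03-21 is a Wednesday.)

1984-03-21 is a Wednesday; the first Tuesday on or after it is 1984-03-27 (6 days later).
From 1984-03-27 to 1984-05-16: 4 + 30 + 16 = 50 days (rest of March, April, May).
50 ÷ 7 = 7 full weeks with remainder 1, so 7 more Tuesdays after the first → 8.

8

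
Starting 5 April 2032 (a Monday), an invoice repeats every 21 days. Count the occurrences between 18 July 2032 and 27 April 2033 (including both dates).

14

Occurrences land 21·i days after 5 April 2032 for i = 0, 1, 2, …
18 July 2032 is 104 days after the start; 104 ÷ 21 = 4 remainder 20; since the remainder is 20, round up to i = 5. First occurrence in the window: #6 on 19 July 2032 (5×21 = 105 days in).
27 April 2033 is 387 days after the start; 387 ÷ 21 = 18 remainder 9. Last occurrence in the window: #19 on 18 April 2033.
Occurrences #6 through #19: 14 in total.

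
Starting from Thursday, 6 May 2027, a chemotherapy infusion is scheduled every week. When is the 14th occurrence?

5 August 2027

The 14th occurrence is 13 intervals after the first: 13 × 7 = 91 days after 6 May 2027.
May has 31 days — 25 days to the end of May leaves 66.
June has 30 days (36 left).
July has 31 days (5 left).
5 days into August → 5 August 2027.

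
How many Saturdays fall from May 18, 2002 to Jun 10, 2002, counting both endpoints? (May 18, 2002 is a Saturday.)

4

May 18, 2002 is a Saturday; the first Saturday on or after it is May 18, 2002.
From May 18, 2002 to Jun 10, 2002: 13 + 10 = 23 days (rest of May, Jun).
23 ÷ 7 = 3 full weeks with remainder 2, so 3 more Saturdays after the first → 4.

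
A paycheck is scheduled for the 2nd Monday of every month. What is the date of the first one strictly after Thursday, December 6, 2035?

December 2035 starts on a Saturday; its first Monday is the 3rd, so the 2nd Monday is the 10th — December 10, 2035.
December 10, 2035 is after December 6, 2035, so that is the next one.

December 10, 2035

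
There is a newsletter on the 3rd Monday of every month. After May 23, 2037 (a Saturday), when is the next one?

May 2037 starts on a Friday; its first Monday is the 4th, so the 3rd Monday is the 18th — May 18, 2037.
That is not after May 23, 2037, so look at June 2037.
June 2037 starts on a Monday; its first Monday is the 1st, so the 3rd Monday is the 15th — June 15, 2037.

June 15, 2037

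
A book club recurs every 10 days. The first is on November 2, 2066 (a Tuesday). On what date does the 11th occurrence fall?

February 10, 2067

The 11th occurrence is 10 intervals after the first: 10 × 10 = 100 days after November 2, 2066.
November has 30 days — 28 days to the end of November leaves 72.
December has 31 days (41 left).
January has 31 days (10 left).
10 days into February → February 10, 2067.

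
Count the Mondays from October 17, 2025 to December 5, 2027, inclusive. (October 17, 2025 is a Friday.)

October 17, 2025 is a Friday; the first Monday on or after it is October 20, 2025 (3 days later).
From October 20, 2025 to December 5, 2027: 72 + 365 + 339 = 776 days (rest of 2025, 2026, to December 5, 2027 in 2027).
776 ÷ 7 = 110 full weeks with remainder 6, so 110 more Mondays after the first → 111.

111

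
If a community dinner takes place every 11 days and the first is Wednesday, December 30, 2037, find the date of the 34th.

The 34th occurrence is 33 intervals after the first: 33 × 11 = 363 days after December 30, 2037.
December has 31 days — 1 day to the end of December leaves 362.
January has 31 days (331 left).
February has 28 days (303 left).
March has 31 days (272 left).
April has 30 days (242 left).
May has 31 days (211 left).
June has 30 days (181 left).
July has 31 days (150 left).
August has 31 days (119 left).
September has 30 days (89 left).
October has 31 days (58 left).
November has 30 days (28 left).
28 days into December → December 28, 2038.

December 28, 2038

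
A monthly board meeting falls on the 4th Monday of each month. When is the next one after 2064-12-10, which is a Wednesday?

December 2064 starts on a Monday; its first Monday is the 1st, so the 4th Monday is the 22nd — 2064-12-22.
2064-12-22 is after 2064-12-10, so that is the next one.

2064-12-22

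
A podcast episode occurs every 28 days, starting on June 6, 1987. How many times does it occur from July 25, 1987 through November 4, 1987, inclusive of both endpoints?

Occurrences land 28·i days after June 6, 1987 for i = 0, 1, 2, …
July 25, 1987 is 49 days after the start; 49 ÷ 28 = 1 remainder 21; since the remainder is 21, round up to i = 2. First occurrence in the window: #3 on August 1, 1987 (2×28 = 56 days in).
November 4, 1987 is 151 days after the start; 151 ÷ 28 = 5 remainder 11. Last occurrence in the window: #6 on October 24, 1987.
Occurrences #3 through #6: 4 in total.

4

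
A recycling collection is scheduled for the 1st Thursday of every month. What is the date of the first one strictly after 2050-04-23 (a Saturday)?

2050-05-05

April 2050 starts on a Friday, so its 1st Thursday is 2050-04-07 (6 days in).
That is not after 2050-04-23, so look at May 2050.
May 2050 starts on a Sunday, so its 1st Thursday is 2050-05-05 (4 days in).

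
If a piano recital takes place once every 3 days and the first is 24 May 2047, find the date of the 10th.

The 10th occurrence is 9 intervals after the first: 9 × 3 = 27 days after 24 May 2047.
May has 31 days — 7 days to the end of May leaves 20.
20 days into June → 20 June 2047.

20 June 2047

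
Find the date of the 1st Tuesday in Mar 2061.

Mar 2061 begins on a Tuesday, so the first Tuesday is Mar 1.

Mar 1, 2061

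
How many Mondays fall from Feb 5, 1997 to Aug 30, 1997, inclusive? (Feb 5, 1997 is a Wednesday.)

Feb 5, 1997 is a Wednesday; the first Monday on or after it is Feb 10, 1997 (5 days later).
From Feb 10, 1997 to Aug 30, 1997: 18 + 31 + 30 + 31 + 30 + 31 + 30 = 201 days (rest of Feb, Mar, Apr, May, Jun, Jul, Aug).
201 ÷ 7 = 28 full weeks with remainder 5, so 28 more Mondays after the first → 29.

29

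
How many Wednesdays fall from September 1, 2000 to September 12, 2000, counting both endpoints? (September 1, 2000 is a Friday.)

September 1, 2000 is a Friday; the first Wednesday on or after it is September 6, 2000 (5 days later).
From September 6, 2000 to September 12, 2000 is 12 − 6 = 6 days.
6 ÷ 7 = 0 full weeks with remainder 6, so 0 more Wednesdays after the first → 1.

1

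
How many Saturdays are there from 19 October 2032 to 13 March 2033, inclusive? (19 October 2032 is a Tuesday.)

19 October 2032 is a Tuesday; the first Saturday on or after it is 23 October 2032 (4 days later).
From 23 October 2032 to 13 March 2033: 8 + 30 + 31 + 31 + 28 + 13 = 141 days (rest of October, November, December, January, February, March).
141 ÷ 7 = 20 full weeks with remainder 1, so 20 more Saturdays after the first → 21.

21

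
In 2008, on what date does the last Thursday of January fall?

31 January 2008

The first Thursday of January 2008 is January 3.
January 2008 has 31 days. Adding weeks: 3, 10, 17, 24, 31 — the last one ≤ 31 is the 31st.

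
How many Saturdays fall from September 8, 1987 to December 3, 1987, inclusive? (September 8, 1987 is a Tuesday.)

12

September 8, 1987 is a Tuesday; the first Saturday on or after it is September 12, 1987 (4 days later).
From September 12, 1987 to December 3, 1987: 18 + 31 + 30 + 3 = 82 days (rest of September, October, November, December).
82 ÷ 7 = 11 full weeks with remainder 5, so 11 more Saturdays after the first → 12.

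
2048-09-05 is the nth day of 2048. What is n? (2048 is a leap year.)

Days in months before September: 31 + 29 + 31 + 30 + 31 + 30 + 31 + 31 = 244.
Plus 5 days into September → day 249.

249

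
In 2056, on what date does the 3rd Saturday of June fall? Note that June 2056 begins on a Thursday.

June 2056 begins on a Thursday, so the first Saturday is June 3 (2 days later).
The 3rd Saturday is 2 weeks later: 3 + 14 = 17.

June 17, 2056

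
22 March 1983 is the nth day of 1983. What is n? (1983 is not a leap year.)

81

Days in months before March: 31 + 28 = 59.
Plus 22 days into March → day 81.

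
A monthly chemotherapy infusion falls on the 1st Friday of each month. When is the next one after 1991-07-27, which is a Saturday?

1991-08-02

July 1991 starts on a Monday, so its 1st Friday is 1991-07-05 (4 days in).
That is not after 1991-07-27, so look at August 1991.
August 1991 starts on a Thursday, so its 1st Friday is 1991-08-02 (1 day in).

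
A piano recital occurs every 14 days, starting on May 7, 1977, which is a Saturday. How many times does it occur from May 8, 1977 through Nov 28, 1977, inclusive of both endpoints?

14

Occurrences land 14·i days after May 7, 1977 for i = 0, 1, 2, …
May 8, 1977 is 1 day after the start; 1 ÷ 14 = 0 remainder 1; since the remainder is 1, round up to i = 1. First occurrence in the window: #2 on May 21, 1977 (1×14 = 14 days in).
Nov 28, 1977 is 205 days after the start; 205 ÷ 14 = 14 remainder 9. Last occurrence in the window: #15 on Nov 19, 1977.
Occurrences #2 through #15: 14 in total.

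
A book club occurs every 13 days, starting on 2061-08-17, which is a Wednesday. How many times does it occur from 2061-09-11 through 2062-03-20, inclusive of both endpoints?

15

Occurrences land 13·i days after 2061-08-17 for i = 0, 1, 2, …
2061-09-11 is 25 days after the start; 25 ÷ 13 = 1 remainder 12; since the remainder is 12, round up to i = 2. First occurrence in the window: #3 on 2061-09-12 (2×13 = 26 days in).
2062-03-20 is 215 days after the start; 215 ÷ 13 = 16 remainder 7. Last occurrence in the window: #17 on 2062-03-13.
Occurrences #3 through #17: 15 in total.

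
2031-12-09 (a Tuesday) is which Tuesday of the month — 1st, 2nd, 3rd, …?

Day 9 falls in week ⌈9/7⌉ of the month.
Days 1–7 hold the 1st Tuesday, 8–14 the 2nd, 15–21 the 3rd, 22–28 the 4th, 29–31 the 5th.
9 is in the range for the 2nd.

2nd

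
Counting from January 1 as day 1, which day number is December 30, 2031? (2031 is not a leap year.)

Days in months before December: 31 + 28 + 31 + 30 + 31 + 30 + 31 + 31 + 30 + 31 + 30 = 334.
Plus 30 days into December → day 364.

364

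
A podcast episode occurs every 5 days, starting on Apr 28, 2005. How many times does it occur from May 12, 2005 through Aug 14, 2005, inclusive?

19

Occurrences land 5·i days after Apr 28, 2005 for i = 0, 1, 2, …
May 12, 2005 is 14 days after the start; 14 ÷ 5 = 2 remainder 4; since the remainder is 4, round up to i = 3. First occurrence in the window: #4 on May 13, 2005 (3×5 = 15 days in).
Aug 14, 2005 is 108 days after the start; 108 ÷ 5 = 21 remainder 3. Last occurrence in the window: #22 on Aug 11, 2005.
Occurrences #4 through #22: 19 in total.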